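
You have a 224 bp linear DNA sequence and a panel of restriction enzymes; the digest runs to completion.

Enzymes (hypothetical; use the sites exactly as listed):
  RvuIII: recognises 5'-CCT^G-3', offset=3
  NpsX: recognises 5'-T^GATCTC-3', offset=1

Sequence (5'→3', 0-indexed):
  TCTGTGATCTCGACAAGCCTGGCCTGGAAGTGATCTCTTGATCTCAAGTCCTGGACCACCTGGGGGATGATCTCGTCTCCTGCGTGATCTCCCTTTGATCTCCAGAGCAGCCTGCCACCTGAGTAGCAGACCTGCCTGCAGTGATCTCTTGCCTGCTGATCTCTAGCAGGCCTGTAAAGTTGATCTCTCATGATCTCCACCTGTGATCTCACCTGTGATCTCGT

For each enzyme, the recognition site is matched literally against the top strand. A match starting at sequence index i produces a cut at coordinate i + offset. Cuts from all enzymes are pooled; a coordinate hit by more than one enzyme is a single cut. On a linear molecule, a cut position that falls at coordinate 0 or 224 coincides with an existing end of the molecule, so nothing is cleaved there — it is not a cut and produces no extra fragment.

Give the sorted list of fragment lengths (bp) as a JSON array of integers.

Scan for sites:
  RvuIII CCTG/3: at [17, 22, 49, 58, 78, 110, 117, 130, 134, 151, 170, 199, 211] ⇒ [20, 25, 52, 61, 81, 113, 120, 133, 137, 154, 173, 202, 214]
  NpsX TGATCTC/1: at [4, 30, 38, 67, 84, 95, 141, 156, 180, 190, 203, 215] ⇒ [5, 31, 39, 68, 85, 96, 142, 157, 181, 191, 204, 216]

Pooled cuts: [5, 20, 25, 31, 39, 52, 61, 68, 81, 85, 96, 113, 120, 133, 137, 142, 154, 157, 173, 181, 191, 202, 204, 214, 216]

Fragment lengths:
  [0,5): 5 bp
  [5,20): 15 bp
  [20,25): 5 bp
  [25,31): 6 bp
  [31,39): 8 bp
  [39,52): 13 bp
  [52,61): 9 bp
  [61,68): 7 bp
  [68,81): 13 bp
  [81,85): 4 bp
  [85,96): 11 bp
  [96,113): 17 bp
  [113,120): 7 bp
  [120,133): 13 bp
  [133,137): 4 bp
  [137,142): 5 bp
  [142,154): 12 bp
  [154,157): 3 bp
  [157,173): 16 bp
  [173,181): 8 bp
  [181,191): 10 bp
  [191,202): 11 bp
  [202,204): 2 bp
  [204,214): 10 bp
  [214,216): 2 bp
  [216,224): 8 bp

[2,2,3,4,4,5,5,5,6,7,7,8,8,8,9,10,10,11,11,12,13,13,13,15,16,17]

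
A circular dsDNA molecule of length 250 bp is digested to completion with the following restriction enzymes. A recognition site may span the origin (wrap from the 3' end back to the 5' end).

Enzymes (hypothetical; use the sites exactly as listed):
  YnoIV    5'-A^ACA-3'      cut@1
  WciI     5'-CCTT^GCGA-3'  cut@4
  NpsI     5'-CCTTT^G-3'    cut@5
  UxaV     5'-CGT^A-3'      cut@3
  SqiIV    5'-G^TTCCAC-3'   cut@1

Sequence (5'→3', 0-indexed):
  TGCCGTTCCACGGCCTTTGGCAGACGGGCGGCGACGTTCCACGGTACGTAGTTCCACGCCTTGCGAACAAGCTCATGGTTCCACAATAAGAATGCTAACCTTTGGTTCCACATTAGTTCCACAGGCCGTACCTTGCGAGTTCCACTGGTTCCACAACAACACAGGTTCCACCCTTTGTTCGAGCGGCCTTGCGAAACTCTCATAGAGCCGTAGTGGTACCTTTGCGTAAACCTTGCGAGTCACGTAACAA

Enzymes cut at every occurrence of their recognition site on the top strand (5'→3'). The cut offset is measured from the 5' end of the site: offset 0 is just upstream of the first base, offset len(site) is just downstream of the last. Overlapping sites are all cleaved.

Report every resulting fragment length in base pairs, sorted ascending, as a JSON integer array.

Scan for sites:
  YnoIV AACA/1: at [65, 154, 157, 245] ⇒ [66, 155, 158, 246]
  WciI CCTTGCGA/4: at [58, 130, 186, 230] ⇒ [62, 134, 190, 234]
  NpsI CCTTTG/5: at [13, 98, 171, 218] ⇒ [18, 103, 176, 223]
  UxaV CGTA/3: at [46, 126, 208, 224, 242] ⇒ [49, 129, 211, 227, 245]
  SqiIV GTTCCAC/1: at [4, 35, 50, 77, 104, 115, 138, 147, 164] ⇒ [5, 36, 51, 78, 105, 116, 139, 148, 165]

All cut coordinates (distinct, sorted): [5, 18, 36, 49, 51, 62, 66, 78, 103, 105, 116, 129, 134, 139, 148, 155, 158, 165, 176, 190, 211, 223, 227, 234, 245, 246]

Fragments:
  5→18: 13 bp
  18→36: 18 bp
  36→49: 13 bp
  49→51: 2 bp
  51→62: 11 bp
  62→66: 4 bp
  66→78: 12 bp
  78→103: 25 bp
  103→105: 2 bp
  105→116: 11 bp
  116→129: 13 bp
  129→134: 5 bp
  134→139: 5 bp
  139→148: 9 bp
  148→155: 7 bp
  155→158: 3 bp
  158→165: 7 bp
  165→176: 11 bp
  176→190: 14 bp
  190→211: 21 bp
  211→223: 12 bp
  223→227: 4 bp
  227→234: 7 bp
  234→245: 11 bp
  245→246: 1 bp
  246→5 (wrap): 250-246+5 = 9 bp

[1,2,2,3,4,4,5,5,7,7,7,9,9,11,11,11,11,12,12,13,13,13,14,18,21,25]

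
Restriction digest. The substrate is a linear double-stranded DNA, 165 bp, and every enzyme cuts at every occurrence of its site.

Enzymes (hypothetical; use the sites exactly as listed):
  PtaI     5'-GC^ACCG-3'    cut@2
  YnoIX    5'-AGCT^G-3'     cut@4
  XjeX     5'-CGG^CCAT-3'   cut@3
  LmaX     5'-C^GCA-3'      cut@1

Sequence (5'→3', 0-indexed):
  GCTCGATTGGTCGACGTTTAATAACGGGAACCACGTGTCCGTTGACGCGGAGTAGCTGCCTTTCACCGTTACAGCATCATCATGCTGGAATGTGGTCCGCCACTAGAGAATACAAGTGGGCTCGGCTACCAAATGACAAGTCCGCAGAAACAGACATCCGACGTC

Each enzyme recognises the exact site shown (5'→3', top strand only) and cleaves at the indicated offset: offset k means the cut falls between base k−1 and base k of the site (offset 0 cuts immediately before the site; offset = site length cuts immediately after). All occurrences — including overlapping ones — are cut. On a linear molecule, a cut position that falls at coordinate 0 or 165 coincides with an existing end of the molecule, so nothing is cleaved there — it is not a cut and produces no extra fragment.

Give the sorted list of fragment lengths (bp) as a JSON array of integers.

[22,57,86]

Site scan:
  PtaI (GCACCG, off=2): no sites
  YnoIX AGCTG/4: at [53] ⇒ [57]
  XjeX (CGGCCAT, off=3): no sites
  LmaX CGCA/1: at [142] ⇒ [143]

All cut coordinates (distinct, sorted): [57, 143]

Fragments:
  [0,57): 57 bp
  [57,143): 86 bp
  [143,165): 22 bp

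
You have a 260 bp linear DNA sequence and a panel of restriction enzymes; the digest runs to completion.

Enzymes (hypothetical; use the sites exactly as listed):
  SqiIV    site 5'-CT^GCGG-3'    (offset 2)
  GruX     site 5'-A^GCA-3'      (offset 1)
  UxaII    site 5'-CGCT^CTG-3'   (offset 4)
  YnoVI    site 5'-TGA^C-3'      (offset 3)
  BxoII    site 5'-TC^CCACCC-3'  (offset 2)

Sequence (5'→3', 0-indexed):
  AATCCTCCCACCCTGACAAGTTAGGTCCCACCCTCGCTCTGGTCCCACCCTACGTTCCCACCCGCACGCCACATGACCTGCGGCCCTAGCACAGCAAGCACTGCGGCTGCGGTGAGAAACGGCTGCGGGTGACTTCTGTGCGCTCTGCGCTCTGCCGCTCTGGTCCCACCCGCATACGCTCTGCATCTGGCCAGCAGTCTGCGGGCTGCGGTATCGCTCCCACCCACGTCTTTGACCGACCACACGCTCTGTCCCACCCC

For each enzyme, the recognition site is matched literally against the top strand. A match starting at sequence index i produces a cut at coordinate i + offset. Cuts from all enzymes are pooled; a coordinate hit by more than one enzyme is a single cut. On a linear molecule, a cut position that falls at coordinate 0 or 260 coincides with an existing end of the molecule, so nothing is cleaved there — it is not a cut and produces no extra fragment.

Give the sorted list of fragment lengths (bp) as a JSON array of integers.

Site scan:
  SqiIV CTGCGG/2: at [77, 100, 106, 122, 198, 205] ⇒ [79, 102, 108, 124, 200, 207]
  GruX AGCA/1: at [87, 92, 96, 192] ⇒ [88, 93, 97, 193]
  UxaII CGCTCTG/4: at [34, 140, 147, 155, 176, 244] ⇒ [38, 144, 151, 159, 180, 248]
  YnoVI TGAC/3: at [13, 73, 129, 232] ⇒ [16, 76, 132, 235]
  BxoII TCCCACCC/2: at [5, 25, 42, 55, 163, 217, 251] ⇒ [7, 27, 44, 57, 165, 219, 253]

All cut coordinates (distinct, sorted): [7, 16, 27, 38, 44, 57, 76, 79, 88, 93, 97, 102, 108, 124, 132, 144, 151, 159, 165, 180, 193, 200, 207, 219, 235, 248, 253]

Fragments:
  [0,7): 7 bp
  [7,16): 9 bp
  [16,27): 11 bp
  [27,38): 11 bp
  [38,44): 6 bp
  [44,57): 13 bp
  [57,76): 19 bp
  [76,79): 3 bp
  [79,88): 9 bp
  [88,93): 5 bp
  [93,97): 4 bp
  [97,102): 5 bp
  [102,108): 6 bp
  [108,124): 16 bp
  [124,132): 8 bp
  [132,144): 12 bp
  [144,151): 7 bp
  [151,159): 8 bp
  [159,165): 6 bp
  [165,180): 15 bp
  [180,193): 13 bp
  [193,200): 7 bp
  [200,207): 7 bp
  [207,219): 12 bp
  [219,235): 16 bp
  [235,248): 13 bp
  [248,253): 5 bp
  [253,260): 7 bp

[3,4,5,5,5,6,6,6,7,7,7,7,7,8,8,9,9,11,11,12,12,13,13,13,15,16,16,19]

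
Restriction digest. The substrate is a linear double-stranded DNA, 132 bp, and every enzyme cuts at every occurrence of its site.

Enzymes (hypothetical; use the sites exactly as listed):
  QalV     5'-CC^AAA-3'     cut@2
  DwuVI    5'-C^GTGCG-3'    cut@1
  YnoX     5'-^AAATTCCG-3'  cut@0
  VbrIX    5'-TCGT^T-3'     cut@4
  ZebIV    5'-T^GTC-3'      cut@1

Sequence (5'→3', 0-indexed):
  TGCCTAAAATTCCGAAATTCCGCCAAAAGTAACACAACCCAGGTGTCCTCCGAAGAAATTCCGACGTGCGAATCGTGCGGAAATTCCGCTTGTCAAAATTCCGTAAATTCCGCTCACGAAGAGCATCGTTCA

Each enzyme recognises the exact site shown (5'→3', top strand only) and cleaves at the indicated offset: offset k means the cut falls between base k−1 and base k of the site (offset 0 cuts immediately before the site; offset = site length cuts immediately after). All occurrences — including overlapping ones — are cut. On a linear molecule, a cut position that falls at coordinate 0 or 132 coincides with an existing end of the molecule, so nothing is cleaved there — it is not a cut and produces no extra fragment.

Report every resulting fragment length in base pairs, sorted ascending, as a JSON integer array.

[3,4,6,6,8,9,9,10,10,11,11,20,25]

Per-enzyme occurrences:
  QalV (CCAAA, off=2): starts [22] → cuts [24]
  DwuVI (CGTGCG, off=1): starts [64, 73] → cuts [65, 74]
  YnoX (AAATTCCG, off=0): starts [6, 14, 55, 80, 95, 104] → cuts [6, 14, 55, 80, 95, 104]
  VbrIX (TCGTT, off=4): starts [125] → cuts [129]
  ZebIV (TGTC, off=1): starts [43, 90] → cuts [44, 91]

All cut coordinates (distinct, sorted): [6, 14, 24, 44, 55, 65, 74, 80, 91, 95, 104, 129]

Fragment lengths:
  [0,6): 6 bp
  [6,14): 8 bp
  [14,24): 10 bp
  [24,44): 20 bp
  [44,55): 11 bp
  [55,65): 10 bp
  [65,74): 9 bp
  [74,80): 6 bp
  [80,91): 11 bp
  [91,95): 4 bp
  [95,104): 9 bp
  [104,129): 25 bp
  [129,132): 3 bp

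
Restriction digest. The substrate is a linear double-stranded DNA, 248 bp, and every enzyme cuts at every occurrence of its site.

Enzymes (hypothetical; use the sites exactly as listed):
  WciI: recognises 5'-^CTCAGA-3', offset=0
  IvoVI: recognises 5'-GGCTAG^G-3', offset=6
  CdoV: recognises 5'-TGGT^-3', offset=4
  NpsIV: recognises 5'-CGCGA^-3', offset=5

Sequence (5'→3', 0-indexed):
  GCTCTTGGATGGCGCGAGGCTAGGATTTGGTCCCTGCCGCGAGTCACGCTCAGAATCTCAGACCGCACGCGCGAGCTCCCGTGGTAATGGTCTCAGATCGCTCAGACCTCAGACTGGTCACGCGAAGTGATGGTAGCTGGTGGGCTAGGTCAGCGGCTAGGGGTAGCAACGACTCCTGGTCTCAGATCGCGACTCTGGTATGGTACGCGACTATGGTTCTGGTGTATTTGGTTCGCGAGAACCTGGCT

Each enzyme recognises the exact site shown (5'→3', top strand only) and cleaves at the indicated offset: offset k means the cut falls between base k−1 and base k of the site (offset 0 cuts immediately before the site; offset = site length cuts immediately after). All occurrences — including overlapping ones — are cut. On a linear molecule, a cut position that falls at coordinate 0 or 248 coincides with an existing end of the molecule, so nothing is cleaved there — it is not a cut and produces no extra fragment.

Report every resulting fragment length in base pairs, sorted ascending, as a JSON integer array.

Scan for sites:
  WciI (CTCAGA, off=0): starts [48, 56, 91, 100, 107, 180] → cuts [48, 56, 91, 100, 107, 180]
  IvoVI (GGCTAGG, off=6): starts [17, 142, 154] → cuts [23, 148, 160]
  CdoV (TGGT, off=4): starts [27, 81, 87, 114, 130, 137, 176, 195, 200, 213, 219, 228] → cuts [31, 85, 91, 118, 134, 141, 180, 199, 204, 217, 223, 232]
  NpsIV (CGCGA, off=5): starts [12, 37, 69, 120, 187, 205, 233] → cuts [17, 42, 74, 125, 192, 210, 238]

Pooled cuts: [17, 23, 31, 42, 48, 56, 74, 85, 91, 100, 107, 118, 125, 134, 141, 148, 160, 180, 192, 199, 204, 210, 217, 223, 232, 238]

Fragment lengths:
  [0,17): 17 bp
  [17,23): 6 bp
  [23,31): 8 bp
  [31,42): 11 bp
  [42,48): 6 bp
  [48,56): 8 bp
  [56,74): 18 bp
  [74,85): 11 bp
  [85,91): 6 bp
  [91,100): 9 bp
  [100,107): 7 bp
  [107,118): 11 bp
  [118,125): 7 bp
  [125,134): 9 bp
  [134,141): 7 bp
  [141,148): 7 bp
  [148,160): 12 bp
  [160,180): 20 bp
  [180,192): 12 bp
  [192,199): 7 bp
  [199,204): 5 bp
  [204,210): 6 bp
  [210,217): 7 bp
  [217,223): 6 bp
  [223,232): 9 bp
  [232,238): 6 bp
  [238,248): 10 bp

[5,6,6,6,6,6,6,7,7,7,7,7,7,8,8,9,9,9,10,11,11,11,12,12,17,18,20]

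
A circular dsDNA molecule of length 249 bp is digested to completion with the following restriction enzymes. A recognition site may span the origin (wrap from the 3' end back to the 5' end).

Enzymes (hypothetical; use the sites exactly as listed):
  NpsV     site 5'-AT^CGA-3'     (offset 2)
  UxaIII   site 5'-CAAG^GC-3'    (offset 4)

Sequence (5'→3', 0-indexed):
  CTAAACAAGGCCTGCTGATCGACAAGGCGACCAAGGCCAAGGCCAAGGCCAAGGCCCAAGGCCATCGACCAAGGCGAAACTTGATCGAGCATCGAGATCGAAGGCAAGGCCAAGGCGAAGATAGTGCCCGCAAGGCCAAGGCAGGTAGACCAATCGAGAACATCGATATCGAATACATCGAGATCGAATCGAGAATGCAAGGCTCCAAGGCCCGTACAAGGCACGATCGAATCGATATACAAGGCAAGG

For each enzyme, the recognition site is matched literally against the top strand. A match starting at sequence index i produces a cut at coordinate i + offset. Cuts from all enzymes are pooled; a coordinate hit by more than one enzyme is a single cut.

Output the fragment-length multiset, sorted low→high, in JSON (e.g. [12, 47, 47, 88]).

Scan for sites:
  NpsV ATCGA/2: at [17, 63, 83, 90, 96, 152, 161, 167, 176, 182, 187, 225, 230] ⇒ [19, 65, 85, 92, 98, 154, 163, 169, 178, 184, 189, 227, 232]
  UxaIII CAAGGC/4: at [5, 22, 31, 37, 43, 49, 56, 69, 104, 110, 130, 136, 197, 205, 216, 239, 244] ⇒ [9, 26, 35, 41, 47, 53, 60, 73, 108, 114, 134, 140, 201, 209, 220, 243, 248]

All cut coordinates (distinct, sorted): [9, 19, 26, 35, 41, 47, 53, 60, 65, 73, 85, 92, 98, 108, 114, 134, 140, 154, 163, 169, 178, 184, 189, 201, 209, 220, 227, 232, 243, 248]

Fragments:
  9→19: 10 bp
  19→26: 7 bp
  26→35: 9 bp
  35→41: 6 bp
  41→47: 6 bp
  47→53: 6 bp
  53→60: 7 bp
  60→65: 5 bp
  65→73: 8 bp
  73→85: 12 bp
  85→92: 7 bp
  92→98: 6 bp
  98→108: 10 bp
  108→114: 6 bp
  114→134: 20 bp
  134→140: 6 bp
  140→154: 14 bp
  154→163: 9 bp
  163→169: 6 bp
  169→178: 9 bp
  178→184: 6 bp
  184→189: 5 bp
  189→201: 12 bp
  201→209: 8 bp
  209→220: 11 bp
  220→227: 7 bp
  227→232: 5 bp
  232→243: 11 bp
  243→248: 5 bp
  248→9 (wrap): 249-248+9 = 10 bp

[5,5,5,5,6,6,6,6,6,6,6,6,7,7,7,7,8,8,9,9,9,10,10,10,11,11,12,12,14,20]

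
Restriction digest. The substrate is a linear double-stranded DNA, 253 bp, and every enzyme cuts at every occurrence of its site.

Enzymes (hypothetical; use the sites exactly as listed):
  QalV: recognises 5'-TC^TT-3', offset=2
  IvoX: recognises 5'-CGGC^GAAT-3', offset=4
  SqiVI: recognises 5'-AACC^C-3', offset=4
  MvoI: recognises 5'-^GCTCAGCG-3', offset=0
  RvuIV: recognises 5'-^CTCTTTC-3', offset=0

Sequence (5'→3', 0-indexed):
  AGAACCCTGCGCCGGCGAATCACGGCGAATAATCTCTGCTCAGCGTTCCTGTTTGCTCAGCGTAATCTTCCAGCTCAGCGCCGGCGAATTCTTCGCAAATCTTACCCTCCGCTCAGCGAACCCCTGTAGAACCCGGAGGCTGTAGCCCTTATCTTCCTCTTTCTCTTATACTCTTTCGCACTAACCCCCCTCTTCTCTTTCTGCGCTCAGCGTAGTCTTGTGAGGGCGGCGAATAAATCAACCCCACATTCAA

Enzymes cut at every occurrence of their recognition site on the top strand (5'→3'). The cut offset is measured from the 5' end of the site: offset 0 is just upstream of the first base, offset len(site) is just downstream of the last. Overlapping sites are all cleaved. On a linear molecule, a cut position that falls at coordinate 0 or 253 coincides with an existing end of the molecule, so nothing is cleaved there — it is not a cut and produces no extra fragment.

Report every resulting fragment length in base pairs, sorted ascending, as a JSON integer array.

Site scan:
  QalV (TCTT, off=2): starts [65, 89, 99, 151, 157, 163, 171, 190, 195, 215] → cuts [67, 91, 101, 153, 159, 165, 173, 192, 197, 217]
  IvoX (CGGCGAAT, off=4): starts [12, 22, 81, 226] → cuts [16, 26, 85, 230]
  SqiVI (AACCC, off=4): starts [2, 118, 129, 182, 239] → cuts [6, 122, 133, 186, 243]
  MvoI (GCTCAGCG, off=0): starts [37, 54, 72, 110, 204] → cuts [37, 54, 72, 110, 204]
  RvuIV (CTCTTTC, off=0): starts [156, 170, 194] → cuts [156, 170, 194]

All cut coordinates (distinct, sorted): [6, 16, 26, 37, 54, 67, 72, 85, 91, 101, 110, 122, 133, 153, 156, 159, 165, 170, 173, 186, 192, 194, 197, 204, 217, 230, 243]

Fragments:
  [0,6): 6 bp
  [6,16): 10 bp
  [16,26): 10 bp
  [26,37): 11 bp
  [37,54): 17 bp
  [54,67): 13 bp
  [67,72): 5 bp
  [72,85): 13 bp
  [85,91): 6 bp
  [91,101): 10 bp
  [101,110): 9 bp
  [110,122): 12 bp
  [122,133): 11 bp
  [133,153): 20 bp
  [153,156): 3 bp
  [156,159): 3 bp
  [159,165): 6 bp
  [165,170): 5 bp
  [170,173): 3 bp
  [173,186): 13 bp
  [186,192): 6 bp
  [192,194): 2 bp
  [194,197): 3 bp
  [197,204): 7 bp
  [204,217): 13 bp
  [217,230): 13 bp
  [230,243): 13 bp
  [243,253): 10 bp

[2,3,3,3,3,5,5,6,6,6,6,7,9,10,10,10,10,11,11,12,13,13,13,13,13,13,17,20]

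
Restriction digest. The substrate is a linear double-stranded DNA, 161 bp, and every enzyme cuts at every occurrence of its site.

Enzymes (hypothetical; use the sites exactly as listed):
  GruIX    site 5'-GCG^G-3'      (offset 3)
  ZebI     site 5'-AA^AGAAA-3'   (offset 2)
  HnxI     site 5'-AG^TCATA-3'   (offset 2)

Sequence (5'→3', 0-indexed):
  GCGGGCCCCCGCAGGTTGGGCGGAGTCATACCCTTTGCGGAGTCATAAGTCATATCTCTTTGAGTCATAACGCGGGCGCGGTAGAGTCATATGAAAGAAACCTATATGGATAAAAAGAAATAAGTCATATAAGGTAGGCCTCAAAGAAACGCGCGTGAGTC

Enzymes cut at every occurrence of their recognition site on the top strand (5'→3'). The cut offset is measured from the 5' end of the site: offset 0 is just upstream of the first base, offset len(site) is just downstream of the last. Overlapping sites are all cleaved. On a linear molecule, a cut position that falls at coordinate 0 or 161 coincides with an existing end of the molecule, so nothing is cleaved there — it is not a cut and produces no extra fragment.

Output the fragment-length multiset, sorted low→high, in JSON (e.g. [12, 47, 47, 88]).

Site scan:
  GruIX (GCGG, off=3): starts [0, 19, 36, 71, 77] → cuts [3, 22, 39, 74, 80]
  ZebI (AAAGAAA, off=2): starts [93, 113, 142] → cuts [95, 115, 144]
  HnxI (AGTCATA, off=2): starts [23, 40, 47, 62, 84, 122] → cuts [25, 42, 49, 64, 86, 124]

All cut coordinates (distinct, sorted): [3, 22, 25, 39, 42, 49, 64, 74, 80, 86, 95, 115, 124, 144]

Fragments:
  [0,3): 3 bp
  [3,22): 19 bp
  [22,25): 3 bp
  [25,39): 14 bp
  [39,42): 3 bp
  [42,49): 7 bp
  [49,64): 15 bp
  [64,74): 10 bp
  [74,80): 6 bp
  [80,86): 6 bp
  [86,95): 9 bp
  [95,115): 20 bp
  [115,124): 9 bp
  [124,144): 20 bp
  [144,161): 17 bp

[3,3,3,6,6,7,9,9,10,14,15,17,19,20,20]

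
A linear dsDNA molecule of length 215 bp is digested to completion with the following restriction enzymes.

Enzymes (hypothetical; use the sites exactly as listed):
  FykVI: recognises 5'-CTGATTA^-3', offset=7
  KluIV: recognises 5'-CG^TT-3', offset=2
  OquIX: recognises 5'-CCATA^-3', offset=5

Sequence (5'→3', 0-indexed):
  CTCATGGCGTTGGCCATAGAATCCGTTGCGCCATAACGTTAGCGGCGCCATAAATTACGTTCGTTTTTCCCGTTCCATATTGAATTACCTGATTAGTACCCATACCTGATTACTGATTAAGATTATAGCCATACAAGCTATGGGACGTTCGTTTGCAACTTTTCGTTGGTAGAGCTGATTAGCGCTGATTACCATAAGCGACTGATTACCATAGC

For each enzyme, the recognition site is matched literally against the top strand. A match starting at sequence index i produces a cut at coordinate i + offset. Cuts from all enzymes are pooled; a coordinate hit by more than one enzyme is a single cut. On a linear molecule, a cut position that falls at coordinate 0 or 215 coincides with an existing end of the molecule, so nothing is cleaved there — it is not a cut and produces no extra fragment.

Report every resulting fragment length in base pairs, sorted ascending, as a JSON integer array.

[2,3,4,4,5,5,7,7,7,7,8,9,9,9,9,10,10,12,14,14,14,14,16,16]

Per-enzyme occurrences:
  FykVI CTGATTA/7: at [88, 105, 112, 174, 184, 201] ⇒ [95, 112, 119, 181, 191, 208]
  KluIV CGTT/2: at [7, 23, 36, 57, 61, 70, 145, 149, 163] ⇒ [9, 25, 38, 59, 63, 72, 147, 151, 165]
  OquIX CCATA/5: at [13, 30, 47, 74, 99, 128, 191, 208] ⇒ [18, 35, 52, 79, 104, 133, 196, 213]

Pooled cuts: [9, 18, 25, 35, 38, 52, 59, 63, 72, 79, 95, 104, 112, 119, 133, 147, 151, 165, 181, 191, 196, 208, 213]

Fragment lengths:
  [0,9): 9 bp
  [9,18): 9 bp
  [18,25): 7 bp
  [25,35): 10 bp
  [35,38): 3 bp
  [38,52): 14 bp
  [52,59): 7 bp
  [59,63): 4 bp
  [63,72): 9 bp
  [72,79): 7 bp
  [79,95): 16 bp
  [95,104): 9 bp
  [104,112): 8 bp
  [112,119): 7 bp
  [119,133): 14 bp
  [133,147): 14 bp
  [147,151): 4 bp
  [151,165): 14 bp
  [165,181): 16 bp
  [181,191): 10 bp
  [191,196): 5 bp
  [196,208): 12 bp
  [208,213): 5 bp
  [213,215): 2 bp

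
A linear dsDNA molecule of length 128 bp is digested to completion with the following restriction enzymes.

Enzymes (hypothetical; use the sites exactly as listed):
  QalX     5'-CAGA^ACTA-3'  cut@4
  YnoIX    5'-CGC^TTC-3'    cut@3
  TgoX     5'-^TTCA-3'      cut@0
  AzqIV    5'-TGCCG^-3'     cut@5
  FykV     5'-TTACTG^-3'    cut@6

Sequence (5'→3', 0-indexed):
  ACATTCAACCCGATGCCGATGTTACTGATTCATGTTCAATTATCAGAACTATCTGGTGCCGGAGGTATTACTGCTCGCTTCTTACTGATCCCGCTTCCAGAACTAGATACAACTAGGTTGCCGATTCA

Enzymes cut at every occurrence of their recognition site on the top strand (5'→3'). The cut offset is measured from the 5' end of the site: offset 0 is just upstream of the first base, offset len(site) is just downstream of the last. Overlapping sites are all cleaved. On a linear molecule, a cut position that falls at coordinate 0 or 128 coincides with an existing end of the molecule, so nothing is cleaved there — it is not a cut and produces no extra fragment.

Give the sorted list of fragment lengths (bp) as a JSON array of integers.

Per-enzyme occurrences:
  QalX CAGAACTA/4: at [43, 97] ⇒ [47, 101]
  YnoIX CGCTTC/3: at [75, 91] ⇒ [78, 94]
  TgoX TTCA/0: at [3, 28, 34, 124] ⇒ [3, 28, 34, 124]
  AzqIV TGCCG/5: at [13, 56, 118] ⇒ [18, 61, 123]
  FykV TTACTG/6: at [21, 67, 81] ⇒ [27, 73, 87]

Pooled cuts: [3, 18, 27, 28, 34, 47, 61, 73, 78, 87, 94, 101, 123, 124]

Fragments:
  [0,3): 3 bp
  [3,18): 15 bp
  [18,27): 9 bp
  [27,28): 1 bp
  [28,34): 6 bp
  [34,47): 13 bp
  [47,61): 14 bp
  [61,73): 12 bp
  [73,78): 5 bp
  [78,87): 9 bp
  [87,94): 7 bp
  [94,101): 7 bp
  [101,123): 22 bp
  [123,124): 1 bp
  [124,128): 4 bp

[1,1,3,4,5,6,7,7,9,9,12,13,14,15,22]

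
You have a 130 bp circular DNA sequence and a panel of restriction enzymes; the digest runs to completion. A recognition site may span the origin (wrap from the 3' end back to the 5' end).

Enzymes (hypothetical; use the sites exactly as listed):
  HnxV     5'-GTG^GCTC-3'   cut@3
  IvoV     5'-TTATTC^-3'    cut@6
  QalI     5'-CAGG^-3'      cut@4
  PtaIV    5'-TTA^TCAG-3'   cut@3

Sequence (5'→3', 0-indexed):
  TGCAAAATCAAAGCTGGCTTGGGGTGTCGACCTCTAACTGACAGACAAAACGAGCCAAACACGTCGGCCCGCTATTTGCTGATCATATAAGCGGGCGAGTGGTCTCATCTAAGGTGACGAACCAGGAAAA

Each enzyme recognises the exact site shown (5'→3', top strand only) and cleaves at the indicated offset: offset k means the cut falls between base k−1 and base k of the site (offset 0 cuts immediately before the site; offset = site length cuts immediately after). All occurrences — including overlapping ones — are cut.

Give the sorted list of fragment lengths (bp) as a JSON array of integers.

[130]

Site scan:
  HnxV (GTGGCTC, off=3): no sites
  IvoV (TTATTC, off=6): no sites
  QalI (CAGG, off=4): starts [122] → cuts [126]
  PtaIV (TTATCAG, off=3): no sites

All cut coordinates (distinct, sorted): [126]

Fragments:
  126→126 (wrap): 130-126+126 = 130 bp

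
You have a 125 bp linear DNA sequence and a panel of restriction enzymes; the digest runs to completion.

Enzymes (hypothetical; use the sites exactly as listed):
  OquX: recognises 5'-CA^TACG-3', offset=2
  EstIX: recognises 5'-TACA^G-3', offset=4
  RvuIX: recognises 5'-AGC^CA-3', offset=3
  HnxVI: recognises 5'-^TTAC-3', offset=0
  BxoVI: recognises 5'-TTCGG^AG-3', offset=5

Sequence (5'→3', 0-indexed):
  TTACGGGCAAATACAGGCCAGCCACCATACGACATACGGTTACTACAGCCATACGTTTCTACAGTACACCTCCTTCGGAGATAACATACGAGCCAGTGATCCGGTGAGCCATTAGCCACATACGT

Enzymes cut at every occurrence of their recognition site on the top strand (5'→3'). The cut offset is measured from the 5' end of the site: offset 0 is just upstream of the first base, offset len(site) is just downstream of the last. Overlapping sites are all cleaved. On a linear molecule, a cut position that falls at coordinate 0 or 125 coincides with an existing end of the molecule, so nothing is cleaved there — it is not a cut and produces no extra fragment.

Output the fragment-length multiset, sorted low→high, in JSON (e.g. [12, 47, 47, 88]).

[2,2,4,5,5,5,7,7,7,7,8,8,12,15,15,16]

Site scan:
  OquX (CATACG, off=2): starts [25, 32, 49, 84, 118] → cuts [27, 34, 51, 86, 120]
  EstIX (TACAG, off=4): starts [11, 43, 59] → cuts [15, 47, 63]
  RvuIX (AGCCA, off=3): starts [19, 46, 90, 106, 113] → cuts [22, 49, 93, 109, 116]
  HnxVI (TTAC, off=0): starts [0, 39] → cuts [39] (position 0 is a terminus of the linear molecule — no cut)
  BxoVI (TTCGGAG, off=5): starts [73] → cuts [78]

All cut coordinates (distinct, sorted): [15, 22, 27, 34, 39, 47, 49, 51, 63, 78, 86, 93, 109, 116, 120]

Fragments:
  [0,15): 15 bp
  [15,22): 7 bp
  [22,27): 5 bp
  [27,34): 7 bp
  [34,39): 5 bp
  [39,47): 8 bp
  [47,49): 2 bp
  [49,51): 2 bp
  [51,63): 12 bp
  [63,78): 15 bp
  [78,86): 8 bp
  [86,93): 7 bp
  [93,109): 16 bp
  [109,116): 7 bp
  [116,120): 4 bp
  [120,125): 5 bp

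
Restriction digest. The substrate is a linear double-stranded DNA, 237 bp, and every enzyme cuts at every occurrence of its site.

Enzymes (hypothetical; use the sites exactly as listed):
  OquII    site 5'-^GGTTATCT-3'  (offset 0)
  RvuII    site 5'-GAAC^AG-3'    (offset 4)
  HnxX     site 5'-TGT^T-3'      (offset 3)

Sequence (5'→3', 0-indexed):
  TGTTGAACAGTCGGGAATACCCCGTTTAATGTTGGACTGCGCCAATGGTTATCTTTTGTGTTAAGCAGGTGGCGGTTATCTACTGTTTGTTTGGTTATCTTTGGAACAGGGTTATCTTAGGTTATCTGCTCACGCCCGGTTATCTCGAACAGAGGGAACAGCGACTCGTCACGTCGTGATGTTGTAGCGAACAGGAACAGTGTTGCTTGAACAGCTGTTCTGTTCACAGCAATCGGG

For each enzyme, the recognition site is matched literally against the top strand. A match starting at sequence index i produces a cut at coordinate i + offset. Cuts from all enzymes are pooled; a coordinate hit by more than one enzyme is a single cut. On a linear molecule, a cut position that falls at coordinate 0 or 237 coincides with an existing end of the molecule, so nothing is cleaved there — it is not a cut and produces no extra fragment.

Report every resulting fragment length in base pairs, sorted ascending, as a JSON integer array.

[2,2,3,4,5,5,5,6,6,9,9,10,10,12,13,13,14,14,15,15,18,23,24]

Per-enzyme occurrences:
  OquII (GGTTATCT, off=0): starts [46, 73, 92, 109, 119, 137] → cuts [46, 73, 92, 109, 119, 137]
  RvuII (GAACAG, off=4): starts [4, 103, 146, 155, 188, 194, 208] → cuts [8, 107, 150, 159, 192, 198, 212]
  HnxX (TGTT, off=3): starts [0, 29, 58, 83, 87, 179, 200, 215, 220] → cuts [3, 32, 61, 86, 90, 182, 203, 218, 223]

All cut coordinates (distinct, sorted): [3, 8, 32, 46, 61, 73, 86, 90, 92, 107, 109, 119, 137, 150, 159, 182, 192, 198, 203, 212, 218, 223]

Fragment lengths:
  [0,3): 3 bp
  [3,8): 5 bp
  [8,32): 24 bp
  [32,46): 14 bp
  [46,61): 15 bp
  [61,73): 12 bp
  [73,86): 13 bp
  [86,90): 4 bp
  [90,92): 2 bp
  [92,107): 15 bp
  [107,109): 2 bp
  [109,119): 10 bp
  [119,137): 18 bp
  [137,150): 13 bp
  [150,159): 9 bp
  [159,182): 23 bp
  [182,192): 10 bp
  [192,198): 6 bp
  [198,203): 5 bp
  [203,212): 9 bp
  [212,218): 6 bp
  [218,223): 5 bp
  [223,237): 14 bp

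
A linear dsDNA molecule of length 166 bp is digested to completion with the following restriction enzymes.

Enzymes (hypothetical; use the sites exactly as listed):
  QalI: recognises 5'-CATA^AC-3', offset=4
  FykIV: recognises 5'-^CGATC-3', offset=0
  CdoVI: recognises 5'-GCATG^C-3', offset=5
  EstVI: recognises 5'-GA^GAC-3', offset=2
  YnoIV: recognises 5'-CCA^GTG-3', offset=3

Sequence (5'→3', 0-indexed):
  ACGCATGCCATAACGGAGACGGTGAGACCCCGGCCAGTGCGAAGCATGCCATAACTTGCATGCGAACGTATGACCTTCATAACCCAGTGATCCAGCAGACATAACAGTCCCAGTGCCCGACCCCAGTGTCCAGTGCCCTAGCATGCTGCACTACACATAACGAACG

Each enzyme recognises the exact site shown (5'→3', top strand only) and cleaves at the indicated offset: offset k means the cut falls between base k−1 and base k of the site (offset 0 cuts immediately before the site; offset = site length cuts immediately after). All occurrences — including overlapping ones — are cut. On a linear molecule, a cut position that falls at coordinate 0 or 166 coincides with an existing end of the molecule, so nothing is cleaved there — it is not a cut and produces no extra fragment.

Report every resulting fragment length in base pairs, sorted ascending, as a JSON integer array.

[5,5,5,5,7,7,7,8,9,9,11,12,13,13,14,17,19]

Per-enzyme occurrences:
  QalI (CATAAC, off=4): starts [8, 49, 77, 99, 155] → cuts [12, 53, 81, 103, 159]
  FykIV (CGATC, off=0): no sites
  CdoVI (GCATGC, off=5): starts [2, 43, 57, 140] → cuts [7, 48, 62, 145]
  EstVI (GAGAC, off=2): starts [15, 23] → cuts [17, 25]
  YnoIV (CCAGTG, off=3): starts [33, 83, 109, 122, 129] → cuts [36, 86, 112, 125, 132]

Pooled cuts: [7, 12, 17, 25, 36, 48, 53, 62, 81, 86, 103, 112, 125, 132, 145, 159]

Fragment lengths:
  [0,7): 7 bp
  [7,12): 5 bp
  [12,17): 5 bp
  [17,25): 8 bp
  [25,36): 11 bp
  [36,48): 12 bp
  [48,53): 5 bp
  [53,62): 9 bp
  [62,81): 19 bp
  [81,86): 5 bp
  [86,103): 17 bp
  [103,112): 9 bp
  [112,125): 13 bp
  [125,132): 7 bp
  [132,145): 13 bp
  [145,159): 14 bp
  [159,166): 7 bp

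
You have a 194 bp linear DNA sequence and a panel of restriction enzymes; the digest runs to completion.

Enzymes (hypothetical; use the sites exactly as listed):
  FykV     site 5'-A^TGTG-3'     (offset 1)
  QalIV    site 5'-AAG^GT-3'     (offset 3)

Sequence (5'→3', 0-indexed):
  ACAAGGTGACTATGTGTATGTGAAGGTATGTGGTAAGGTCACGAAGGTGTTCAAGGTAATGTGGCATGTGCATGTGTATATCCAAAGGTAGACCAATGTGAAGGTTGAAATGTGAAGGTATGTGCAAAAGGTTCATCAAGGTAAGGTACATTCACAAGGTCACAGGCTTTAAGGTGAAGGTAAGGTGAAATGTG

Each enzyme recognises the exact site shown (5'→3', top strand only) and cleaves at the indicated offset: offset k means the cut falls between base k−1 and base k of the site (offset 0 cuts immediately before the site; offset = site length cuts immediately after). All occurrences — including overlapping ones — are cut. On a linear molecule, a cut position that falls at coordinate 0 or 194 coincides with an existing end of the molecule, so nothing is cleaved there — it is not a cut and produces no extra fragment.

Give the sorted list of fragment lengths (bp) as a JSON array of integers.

Per-enzyme occurrences:
  FykV (ATGTG, off=1): starts [11, 17, 27, 58, 65, 71, 95, 109, 119, 189] → cuts [12, 18, 28, 59, 66, 72, 96, 110, 120, 190]
  QalIV (AAGGT, off=3): starts [2, 22, 34, 43, 52, 84, 100, 114, 127, 137, 142, 155, 170, 176, 181] → cuts [5, 25, 37, 46, 55, 87, 103, 117, 130, 140, 145, 158, 173, 179, 184]

Pooled cuts: [5, 12, 18, 25, 28, 37, 46, 55, 59, 66, 72, 87, 96, 103, 110, 117, 120, 130, 140, 145, 158, 173, 179, 184, 190]

Fragments:
  [0,5): 5 bp
  [5,12): 7 bp
  [12,18): 6 bp
  [18,25): 7 bp
  [25,28): 3 bp
  [28,37): 9 bp
  [37,46): 9 bp
  [46,55): 9 bp
  [55,59): 4 bp
  [59,66): 7 bp
  [66,72): 6 bp
  [72,87): 15 bp
  [87,96): 9 bp
  [96,103): 7 bp
  [103,110): 7 bp
  [110,117): 7 bp
  [117,120): 3 bp
  [120,130): 10 bp
  [130,140): 10 bp
  [140,145): 5 bp
  [145,158): 13 bp
  [158,173): 15 bp
  [173,179): 6 bp
  [179,184): 5 bp
  [184,190): 6 bp
  [190,194): 4 bp

[3,3,4,4,5,5,5,6,6,6,6,7,7,7,7,7,7,9,9,9,9,10,10,13,15,15]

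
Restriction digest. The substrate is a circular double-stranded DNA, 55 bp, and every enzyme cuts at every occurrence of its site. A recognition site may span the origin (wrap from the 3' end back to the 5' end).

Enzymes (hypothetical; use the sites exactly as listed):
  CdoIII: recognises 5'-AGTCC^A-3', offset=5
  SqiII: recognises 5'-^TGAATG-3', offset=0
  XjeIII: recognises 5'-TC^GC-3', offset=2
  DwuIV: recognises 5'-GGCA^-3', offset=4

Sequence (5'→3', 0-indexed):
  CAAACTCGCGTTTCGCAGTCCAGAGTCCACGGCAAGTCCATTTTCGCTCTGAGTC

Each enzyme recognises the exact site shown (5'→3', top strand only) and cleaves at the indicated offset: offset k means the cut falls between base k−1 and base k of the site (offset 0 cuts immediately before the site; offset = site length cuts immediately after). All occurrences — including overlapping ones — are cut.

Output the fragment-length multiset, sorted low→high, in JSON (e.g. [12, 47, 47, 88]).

[5,6,6,6,7,7,7,11]

Per-enzyme occurrences:
  CdoIII (AGTCCA, off=5): starts [16, 23, 34, 51] → cuts [1, 21, 28, 39]
  SqiII (TGAATG, off=0): no sites
  XjeIII (TCGC, off=2): starts [5, 12, 43] → cuts [7, 14, 45]
  DwuIV (GGCA, off=4): starts [30] → cuts [34]

All cut coordinates (distinct, sorted): [1, 7, 14, 21, 28, 34, 39, 45]

Fragment lengths:
  1→7: 6 bp
  7→14: 7 bp
  14→21: 7 bp
  21→28: 7 bp
  28→34: 6 bp
  34→39: 5 bp
  39→45: 6 bp
  45→1 (wrap): 55-45+1 = 11 bp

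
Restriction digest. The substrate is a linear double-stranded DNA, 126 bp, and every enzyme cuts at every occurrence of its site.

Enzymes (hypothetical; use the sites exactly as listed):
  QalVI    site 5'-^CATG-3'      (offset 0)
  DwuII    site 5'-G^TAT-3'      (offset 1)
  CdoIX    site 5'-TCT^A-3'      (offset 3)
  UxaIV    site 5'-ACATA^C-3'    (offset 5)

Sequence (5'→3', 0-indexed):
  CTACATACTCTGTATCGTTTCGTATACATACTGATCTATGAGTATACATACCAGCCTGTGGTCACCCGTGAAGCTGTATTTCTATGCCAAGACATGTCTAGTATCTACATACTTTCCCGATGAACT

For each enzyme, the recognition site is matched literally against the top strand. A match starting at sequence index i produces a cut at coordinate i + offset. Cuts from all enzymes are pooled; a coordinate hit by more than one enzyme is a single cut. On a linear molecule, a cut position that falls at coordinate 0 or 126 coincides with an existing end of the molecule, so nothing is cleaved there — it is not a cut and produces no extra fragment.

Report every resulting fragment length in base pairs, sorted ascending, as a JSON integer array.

Site scan:
  QalVI CATG/0: at [92] ⇒ [92]
  DwuII GTAT/1: at [11, 21, 41, 75, 100] ⇒ [12, 22, 42, 76, 101]
  CdoIX TCTA/3: at [34, 80, 96, 103] ⇒ [37, 83, 99, 106]
  UxaIV ACATAC/5: at [2, 25, 45, 106] ⇒ [7, 30, 50, 111]

All cut coordinates (distinct, sorted): [7, 12, 22, 30, 37, 42, 50, 76, 83, 92, 99, 101, 106, 111]

Fragment lengths:
  [0,7): 7 bp
  [7,12): 5 bp
  [12,22): 10 bp
  [22,30): 8 bp
  [30,37): 7 bp
  [37,42): 5 bp
  [42,50): 8 bp
  [50,76): 26 bp
  [76,83): 7 bp
  [83,92): 9 bp
  [92,99): 7 bp
  [99,101): 2 bp
  [101,106): 5 bp
  [106,111): 5 bp
  [111,126): 15 bp

[2,5,5,5,5,7,7,7,7,8,8,9,10,15,26]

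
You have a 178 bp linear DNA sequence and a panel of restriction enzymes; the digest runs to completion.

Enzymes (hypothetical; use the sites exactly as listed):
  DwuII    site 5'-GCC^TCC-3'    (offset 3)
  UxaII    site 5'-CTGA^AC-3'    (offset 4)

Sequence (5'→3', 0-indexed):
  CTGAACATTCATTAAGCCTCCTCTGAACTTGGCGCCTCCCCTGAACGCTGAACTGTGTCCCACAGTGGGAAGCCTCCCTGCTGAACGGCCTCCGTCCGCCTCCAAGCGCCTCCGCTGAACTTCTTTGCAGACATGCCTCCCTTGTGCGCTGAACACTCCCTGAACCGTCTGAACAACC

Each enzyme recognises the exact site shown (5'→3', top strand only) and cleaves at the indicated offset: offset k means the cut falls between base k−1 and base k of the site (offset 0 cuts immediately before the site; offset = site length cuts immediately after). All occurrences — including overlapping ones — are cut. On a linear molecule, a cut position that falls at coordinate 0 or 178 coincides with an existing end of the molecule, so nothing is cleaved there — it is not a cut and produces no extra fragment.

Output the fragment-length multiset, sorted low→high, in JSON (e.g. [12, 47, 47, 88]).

Site scan:
  DwuII GCCTCC/3: at [15, 33, 71, 87, 97, 107, 134] ⇒ [18, 36, 74, 90, 100, 110, 137]
  UxaII CTGAAC/4: at [0, 22, 40, 47, 80, 114, 148, 159, 168] ⇒ [4, 26, 44, 51, 84, 118, 152, 163, 172]

All cut coordinates (distinct, sorted): [4, 18, 26, 36, 44, 51, 74, 84, 90, 100, 110, 118, 137, 152, 163, 172]

Fragments:
  [0,4): 4 bp
  [4,18): 14 bp
  [18,26): 8 bp
  [26,36): 10 bp
  [36,44): 8 bp
  [44,51): 7 bp
  [51,74): 23 bp
  [74,84): 10 bp
  [84,90): 6 bp
  [90,100): 10 bp
  [100,110): 10 bp
  [110,118): 8 bp
  [118,137): 19 bp
  [137,152): 15 bp
  [152,163): 11 bp
  [163,172): 9 bp
  [172,178): 6 bp

[4,6,6,7,8,8,8,9,10,10,10,10,11,14,15,19,23]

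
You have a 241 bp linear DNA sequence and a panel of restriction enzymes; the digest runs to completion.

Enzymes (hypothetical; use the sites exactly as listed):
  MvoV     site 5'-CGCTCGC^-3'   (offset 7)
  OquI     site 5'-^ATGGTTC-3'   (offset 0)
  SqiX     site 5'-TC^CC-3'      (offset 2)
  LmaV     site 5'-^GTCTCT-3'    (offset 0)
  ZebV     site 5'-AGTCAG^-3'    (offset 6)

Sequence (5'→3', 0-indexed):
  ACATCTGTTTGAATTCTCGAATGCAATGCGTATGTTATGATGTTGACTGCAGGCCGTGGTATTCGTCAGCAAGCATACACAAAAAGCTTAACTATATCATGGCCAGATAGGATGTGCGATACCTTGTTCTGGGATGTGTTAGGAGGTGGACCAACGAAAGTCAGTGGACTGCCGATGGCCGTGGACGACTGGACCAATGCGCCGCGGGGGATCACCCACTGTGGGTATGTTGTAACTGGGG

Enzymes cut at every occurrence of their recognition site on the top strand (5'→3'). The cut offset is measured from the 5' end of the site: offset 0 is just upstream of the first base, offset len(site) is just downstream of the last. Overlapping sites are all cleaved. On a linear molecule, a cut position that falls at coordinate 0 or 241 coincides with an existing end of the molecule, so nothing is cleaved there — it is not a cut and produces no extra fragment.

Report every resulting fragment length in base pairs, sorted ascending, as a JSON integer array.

[77,164]

Per-enzyme occurrences:
  MvoV (CGCTCGC, off=7): no sites
  OquI (ATGGTTC, off=0): no sites
  SqiX (TCCC, off=2): no sites
  LmaV (GTCTCT, off=0): no sites
  ZebV (AGTCAG, off=6): starts [158] → cuts [164]

All cut coordinates (distinct, sorted): [164]

Fragments:
  [0,164): 164 bp
  [164,241): 77 bp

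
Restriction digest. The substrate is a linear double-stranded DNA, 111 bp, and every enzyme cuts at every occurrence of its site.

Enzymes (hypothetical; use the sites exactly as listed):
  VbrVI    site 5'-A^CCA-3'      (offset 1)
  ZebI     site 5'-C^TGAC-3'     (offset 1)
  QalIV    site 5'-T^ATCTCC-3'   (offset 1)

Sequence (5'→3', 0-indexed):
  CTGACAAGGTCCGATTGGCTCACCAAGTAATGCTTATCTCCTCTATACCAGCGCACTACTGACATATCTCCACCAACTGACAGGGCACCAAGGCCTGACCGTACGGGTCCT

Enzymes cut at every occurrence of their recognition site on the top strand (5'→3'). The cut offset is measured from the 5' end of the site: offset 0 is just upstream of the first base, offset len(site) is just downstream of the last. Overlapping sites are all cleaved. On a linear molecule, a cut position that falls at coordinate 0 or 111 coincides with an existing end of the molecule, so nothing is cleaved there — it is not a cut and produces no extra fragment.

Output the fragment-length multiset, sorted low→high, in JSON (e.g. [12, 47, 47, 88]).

[1,5,6,7,8,10,12,12,13,16,21]

Scan for sites:
  VbrVI (ACCA, off=1): starts [21, 46, 71, 86] → cuts [22, 47, 72, 87]
  ZebI (CTGAC, off=1): starts [0, 58, 76, 94] → cuts [1, 59, 77, 95]
  QalIV (TATCTCC, off=1): starts [34, 64] → cuts [35, 65]

Pooled cuts: [1, 22, 35, 47, 59, 65, 72, 77, 87, 95]

Fragment lengths:
  [0,1): 1 bp
  [1,22): 21 bp
  [22,35): 13 bp
  [35,47): 12 bp
  [47,59): 12 bp
  [59,65): 6 bp
  [65,72): 7 bp
  [72,77): 5 bp
  [77,87): 10 bp
  [87,95): 8 bp
  [95,111): 16 bp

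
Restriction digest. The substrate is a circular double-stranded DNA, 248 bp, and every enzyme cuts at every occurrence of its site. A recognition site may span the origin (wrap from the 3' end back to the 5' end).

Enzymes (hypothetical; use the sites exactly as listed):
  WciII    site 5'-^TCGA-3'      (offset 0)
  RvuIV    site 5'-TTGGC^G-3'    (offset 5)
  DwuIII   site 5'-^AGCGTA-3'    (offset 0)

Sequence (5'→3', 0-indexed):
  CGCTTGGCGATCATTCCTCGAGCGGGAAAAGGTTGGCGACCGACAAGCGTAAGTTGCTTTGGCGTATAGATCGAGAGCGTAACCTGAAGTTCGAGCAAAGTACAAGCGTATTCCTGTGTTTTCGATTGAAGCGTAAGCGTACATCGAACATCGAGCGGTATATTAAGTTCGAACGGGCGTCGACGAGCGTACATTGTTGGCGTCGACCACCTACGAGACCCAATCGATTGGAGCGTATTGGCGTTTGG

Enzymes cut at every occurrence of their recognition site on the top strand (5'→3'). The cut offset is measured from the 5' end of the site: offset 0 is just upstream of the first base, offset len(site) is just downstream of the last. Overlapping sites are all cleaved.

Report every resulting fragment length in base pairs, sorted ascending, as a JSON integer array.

[1,5,6,6,7,7,7,7,8,8,8,8,9,11,11,14,15,16,17,18,18,20,21]

Per-enzyme occurrences:
  WciII (TCGA, off=0): starts [17, 70, 90, 121, 143, 150, 168, 179, 202, 223] → cuts [17, 70, 90, 121, 143, 150, 168, 179, 202, 223]
  RvuIV (TTGGCG, off=5): starts [3, 32, 58, 196, 237, 244] → cuts [1, 8, 37, 63, 201, 242]
  DwuIII (AGCGTA, off=0): starts [45, 75, 104, 129, 135, 185, 231] → cuts [45, 75, 104, 129, 135, 185, 231]

Pooled cuts: [1, 8, 17, 37, 45, 63, 70, 75, 90, 104, 121, 129, 135, 143, 150, 168, 179, 185, 201, 202, 223, 231, 242]

Fragment lengths:
  1→8: 7 bp
  8→17: 9 bp
  17→37: 20 bp
  37→45: 8 bp
  45→63: 18 bp
  63→70: 7 bp
  70→75: 5 bp
  75→90: 15 bp
  90→104: 14 bp
  104→121: 17 bp
  121→129: 8 bp
  129→135: 6 bp
  135→143: 8 bp
  143→150: 7 bp
  150→168: 18 bp
  168→179: 11 bp
  179→185: 6 bp
  185→201: 16 bp
  201→202: 1 bp
  202→223: 21 bp
  223→231: 8 bp
  231→242: 11 bp
  242→1 (wrap): 248-242+1 = 7 bp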